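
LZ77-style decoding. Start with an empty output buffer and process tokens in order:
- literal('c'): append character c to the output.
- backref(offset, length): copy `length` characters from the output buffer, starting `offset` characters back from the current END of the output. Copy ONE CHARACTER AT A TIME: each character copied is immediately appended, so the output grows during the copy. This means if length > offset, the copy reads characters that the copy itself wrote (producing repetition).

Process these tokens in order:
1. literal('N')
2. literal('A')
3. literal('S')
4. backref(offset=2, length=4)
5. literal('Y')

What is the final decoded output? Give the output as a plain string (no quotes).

Token 1: literal('N'). Output: "N"
Token 2: literal('A'). Output: "NA"
Token 3: literal('S'). Output: "NAS"
Token 4: backref(off=2, len=4) (overlapping!). Copied 'ASAS' from pos 1. Output: "NASASAS"
Token 5: literal('Y'). Output: "NASASASY"

Answer: NASASASY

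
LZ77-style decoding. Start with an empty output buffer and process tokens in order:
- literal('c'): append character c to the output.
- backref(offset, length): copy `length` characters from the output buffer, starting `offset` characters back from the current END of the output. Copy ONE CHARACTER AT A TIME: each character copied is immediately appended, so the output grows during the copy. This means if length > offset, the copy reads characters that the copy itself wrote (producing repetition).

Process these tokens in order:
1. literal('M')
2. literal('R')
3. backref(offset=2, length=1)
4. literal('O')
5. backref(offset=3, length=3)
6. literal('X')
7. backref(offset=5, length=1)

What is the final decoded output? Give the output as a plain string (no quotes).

Token 1: literal('M'). Output: "M"
Token 2: literal('R'). Output: "MR"
Token 3: backref(off=2, len=1). Copied 'M' from pos 0. Output: "MRM"
Token 4: literal('O'). Output: "MRMO"
Token 5: backref(off=3, len=3). Copied 'RMO' from pos 1. Output: "MRMORMO"
Token 6: literal('X'). Output: "MRMORMOX"
Token 7: backref(off=5, len=1). Copied 'O' from pos 3. Output: "MRMORMOXO"

Answer: MRMORMOXO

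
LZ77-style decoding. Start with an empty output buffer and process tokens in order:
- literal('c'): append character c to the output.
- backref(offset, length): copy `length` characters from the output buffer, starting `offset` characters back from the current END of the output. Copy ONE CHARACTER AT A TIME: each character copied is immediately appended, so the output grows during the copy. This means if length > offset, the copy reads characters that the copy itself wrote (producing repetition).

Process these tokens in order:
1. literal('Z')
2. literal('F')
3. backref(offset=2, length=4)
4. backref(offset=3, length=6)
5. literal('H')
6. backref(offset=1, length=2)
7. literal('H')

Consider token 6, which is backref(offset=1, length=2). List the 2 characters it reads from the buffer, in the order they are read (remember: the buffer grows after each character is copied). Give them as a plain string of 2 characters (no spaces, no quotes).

Token 1: literal('Z'). Output: "Z"
Token 2: literal('F'). Output: "ZF"
Token 3: backref(off=2, len=4) (overlapping!). Copied 'ZFZF' from pos 0. Output: "ZFZFZF"
Token 4: backref(off=3, len=6) (overlapping!). Copied 'FZFFZF' from pos 3. Output: "ZFZFZFFZFFZF"
Token 5: literal('H'). Output: "ZFZFZFFZFFZFH"
Token 6: backref(off=1, len=2). Buffer before: "ZFZFZFFZFFZFH" (len 13)
  byte 1: read out[12]='H', append. Buffer now: "ZFZFZFFZFFZFHH"
  byte 2: read out[13]='H', append. Buffer now: "ZFZFZFFZFFZFHHH"

Answer: HH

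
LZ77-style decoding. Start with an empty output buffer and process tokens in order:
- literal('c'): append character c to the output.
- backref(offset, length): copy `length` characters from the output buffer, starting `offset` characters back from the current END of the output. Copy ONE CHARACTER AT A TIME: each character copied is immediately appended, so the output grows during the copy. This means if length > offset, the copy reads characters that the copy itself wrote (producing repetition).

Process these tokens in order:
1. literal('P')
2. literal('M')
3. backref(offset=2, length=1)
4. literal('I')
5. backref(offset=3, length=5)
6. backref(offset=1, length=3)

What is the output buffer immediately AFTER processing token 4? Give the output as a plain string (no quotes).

Answer: PMPI

Derivation:
Token 1: literal('P'). Output: "P"
Token 2: literal('M'). Output: "PM"
Token 3: backref(off=2, len=1). Copied 'P' from pos 0. Output: "PMP"
Token 4: literal('I'). Output: "PMPI"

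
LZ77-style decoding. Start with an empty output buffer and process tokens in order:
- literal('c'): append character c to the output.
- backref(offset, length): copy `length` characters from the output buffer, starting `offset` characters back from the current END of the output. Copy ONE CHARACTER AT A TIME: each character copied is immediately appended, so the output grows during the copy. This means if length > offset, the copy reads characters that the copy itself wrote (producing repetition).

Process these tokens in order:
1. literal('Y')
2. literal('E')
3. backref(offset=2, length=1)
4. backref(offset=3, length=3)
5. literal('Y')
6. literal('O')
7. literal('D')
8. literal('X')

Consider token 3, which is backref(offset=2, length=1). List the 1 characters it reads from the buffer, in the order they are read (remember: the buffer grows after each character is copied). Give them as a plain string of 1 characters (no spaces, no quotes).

Answer: Y

Derivation:
Token 1: literal('Y'). Output: "Y"
Token 2: literal('E'). Output: "YE"
Token 3: backref(off=2, len=1). Buffer before: "YE" (len 2)
  byte 1: read out[0]='Y', append. Buffer now: "YEY"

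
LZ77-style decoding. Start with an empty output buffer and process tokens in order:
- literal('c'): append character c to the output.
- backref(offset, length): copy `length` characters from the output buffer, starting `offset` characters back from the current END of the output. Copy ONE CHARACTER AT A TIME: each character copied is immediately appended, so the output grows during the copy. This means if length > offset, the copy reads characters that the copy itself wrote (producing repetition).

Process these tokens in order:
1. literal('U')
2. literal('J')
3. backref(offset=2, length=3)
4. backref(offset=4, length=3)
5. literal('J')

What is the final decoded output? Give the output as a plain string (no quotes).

Token 1: literal('U'). Output: "U"
Token 2: literal('J'). Output: "UJ"
Token 3: backref(off=2, len=3) (overlapping!). Copied 'UJU' from pos 0. Output: "UJUJU"
Token 4: backref(off=4, len=3). Copied 'JUJ' from pos 1. Output: "UJUJUJUJ"
Token 5: literal('J'). Output: "UJUJUJUJJ"

Answer: UJUJUJUJJ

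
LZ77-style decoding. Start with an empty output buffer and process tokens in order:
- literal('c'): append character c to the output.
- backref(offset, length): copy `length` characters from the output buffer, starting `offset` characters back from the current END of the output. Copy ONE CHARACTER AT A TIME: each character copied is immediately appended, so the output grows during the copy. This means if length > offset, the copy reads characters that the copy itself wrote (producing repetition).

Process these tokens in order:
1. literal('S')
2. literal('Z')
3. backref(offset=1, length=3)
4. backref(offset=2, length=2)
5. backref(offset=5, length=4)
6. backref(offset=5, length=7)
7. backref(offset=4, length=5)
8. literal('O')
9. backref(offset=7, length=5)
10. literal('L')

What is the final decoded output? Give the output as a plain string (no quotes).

Token 1: literal('S'). Output: "S"
Token 2: literal('Z'). Output: "SZ"
Token 3: backref(off=1, len=3) (overlapping!). Copied 'ZZZ' from pos 1. Output: "SZZZZ"
Token 4: backref(off=2, len=2). Copied 'ZZ' from pos 3. Output: "SZZZZZZ"
Token 5: backref(off=5, len=4). Copied 'ZZZZ' from pos 2. Output: "SZZZZZZZZZZ"
Token 6: backref(off=5, len=7) (overlapping!). Copied 'ZZZZZZZ' from pos 6. Output: "SZZZZZZZZZZZZZZZZZ"
Token 7: backref(off=4, len=5) (overlapping!). Copied 'ZZZZZ' from pos 14. Output: "SZZZZZZZZZZZZZZZZZZZZZZ"
Token 8: literal('O'). Output: "SZZZZZZZZZZZZZZZZZZZZZZO"
Token 9: backref(off=7, len=5). Copied 'ZZZZZ' from pos 17. Output: "SZZZZZZZZZZZZZZZZZZZZZZOZZZZZ"
Token 10: literal('L'). Output: "SZZZZZZZZZZZZZZZZZZZZZZOZZZZZL"

Answer: SZZZZZZZZZZZZZZZZZZZZZZOZZZZZL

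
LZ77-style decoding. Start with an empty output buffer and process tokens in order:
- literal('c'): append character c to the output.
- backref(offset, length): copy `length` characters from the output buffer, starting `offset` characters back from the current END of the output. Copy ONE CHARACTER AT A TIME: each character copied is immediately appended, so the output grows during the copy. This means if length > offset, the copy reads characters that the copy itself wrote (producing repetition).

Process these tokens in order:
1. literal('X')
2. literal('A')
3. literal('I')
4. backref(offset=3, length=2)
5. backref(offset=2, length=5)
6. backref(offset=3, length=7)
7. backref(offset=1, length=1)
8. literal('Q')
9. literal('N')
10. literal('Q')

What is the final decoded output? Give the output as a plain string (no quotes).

Token 1: literal('X'). Output: "X"
Token 2: literal('A'). Output: "XA"
Token 3: literal('I'). Output: "XAI"
Token 4: backref(off=3, len=2). Copied 'XA' from pos 0. Output: "XAIXA"
Token 5: backref(off=2, len=5) (overlapping!). Copied 'XAXAX' from pos 3. Output: "XAIXAXAXAX"
Token 6: backref(off=3, len=7) (overlapping!). Copied 'XAXXAXX' from pos 7. Output: "XAIXAXAXAXXAXXAXX"
Token 7: backref(off=1, len=1). Copied 'X' from pos 16. Output: "XAIXAXAXAXXAXXAXXX"
Token 8: literal('Q'). Output: "XAIXAXAXAXXAXXAXXXQ"
Token 9: literal('N'). Output: "XAIXAXAXAXXAXXAXXXQN"
Token 10: literal('Q'). Output: "XAIXAXAXAXXAXXAXXXQNQ"

Answer: XAIXAXAXAXXAXXAXXXQNQ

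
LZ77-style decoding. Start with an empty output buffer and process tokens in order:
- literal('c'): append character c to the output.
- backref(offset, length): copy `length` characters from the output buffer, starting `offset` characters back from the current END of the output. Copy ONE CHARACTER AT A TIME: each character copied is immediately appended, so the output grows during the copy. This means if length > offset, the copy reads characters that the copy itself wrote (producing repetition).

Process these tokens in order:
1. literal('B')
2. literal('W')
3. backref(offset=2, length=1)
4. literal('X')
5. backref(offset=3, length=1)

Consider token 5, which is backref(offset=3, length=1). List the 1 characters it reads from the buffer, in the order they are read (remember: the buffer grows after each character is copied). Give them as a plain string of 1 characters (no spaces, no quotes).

Answer: W

Derivation:
Token 1: literal('B'). Output: "B"
Token 2: literal('W'). Output: "BW"
Token 3: backref(off=2, len=1). Copied 'B' from pos 0. Output: "BWB"
Token 4: literal('X'). Output: "BWBX"
Token 5: backref(off=3, len=1). Buffer before: "BWBX" (len 4)
  byte 1: read out[1]='W', append. Buffer now: "BWBXW"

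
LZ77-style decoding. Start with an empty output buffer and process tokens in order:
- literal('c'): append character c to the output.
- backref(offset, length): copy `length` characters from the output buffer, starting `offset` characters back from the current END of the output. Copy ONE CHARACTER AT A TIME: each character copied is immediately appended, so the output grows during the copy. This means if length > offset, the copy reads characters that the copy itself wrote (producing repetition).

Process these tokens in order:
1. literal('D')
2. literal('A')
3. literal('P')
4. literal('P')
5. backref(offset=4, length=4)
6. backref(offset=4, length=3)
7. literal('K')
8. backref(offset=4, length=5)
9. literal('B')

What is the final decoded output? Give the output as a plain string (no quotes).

Token 1: literal('D'). Output: "D"
Token 2: literal('A'). Output: "DA"
Token 3: literal('P'). Output: "DAP"
Token 4: literal('P'). Output: "DAPP"
Token 5: backref(off=4, len=4). Copied 'DAPP' from pos 0. Output: "DAPPDAPP"
Token 6: backref(off=4, len=3). Copied 'DAP' from pos 4. Output: "DAPPDAPPDAP"
Token 7: literal('K'). Output: "DAPPDAPPDAPK"
Token 8: backref(off=4, len=5) (overlapping!). Copied 'DAPKD' from pos 8. Output: "DAPPDAPPDAPKDAPKD"
Token 9: literal('B'). Output: "DAPPDAPPDAPKDAPKDB"

Answer: DAPPDAPPDAPKDAPKDB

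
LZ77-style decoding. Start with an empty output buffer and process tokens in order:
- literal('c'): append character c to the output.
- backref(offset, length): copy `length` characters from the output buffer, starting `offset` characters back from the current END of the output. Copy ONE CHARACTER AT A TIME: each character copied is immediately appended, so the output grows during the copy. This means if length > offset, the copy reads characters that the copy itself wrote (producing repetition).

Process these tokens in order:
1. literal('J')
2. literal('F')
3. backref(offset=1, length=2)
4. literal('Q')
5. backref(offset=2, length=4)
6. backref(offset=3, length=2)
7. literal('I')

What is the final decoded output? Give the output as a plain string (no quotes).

Answer: JFFFQFQFQQFI

Derivation:
Token 1: literal('J'). Output: "J"
Token 2: literal('F'). Output: "JF"
Token 3: backref(off=1, len=2) (overlapping!). Copied 'FF' from pos 1. Output: "JFFF"
Token 4: literal('Q'). Output: "JFFFQ"
Token 5: backref(off=2, len=4) (overlapping!). Copied 'FQFQ' from pos 3. Output: "JFFFQFQFQ"
Token 6: backref(off=3, len=2). Copied 'QF' from pos 6. Output: "JFFFQFQFQQF"
Token 7: literal('I'). Output: "JFFFQFQFQQFI"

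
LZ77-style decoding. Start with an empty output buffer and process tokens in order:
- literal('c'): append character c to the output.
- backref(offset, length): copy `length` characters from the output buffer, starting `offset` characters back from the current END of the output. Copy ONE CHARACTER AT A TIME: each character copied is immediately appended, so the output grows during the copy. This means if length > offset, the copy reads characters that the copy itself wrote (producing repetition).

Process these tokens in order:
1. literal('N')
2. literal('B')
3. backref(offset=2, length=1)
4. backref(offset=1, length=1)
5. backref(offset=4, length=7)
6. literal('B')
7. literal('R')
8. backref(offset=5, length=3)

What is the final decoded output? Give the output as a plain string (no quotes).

Token 1: literal('N'). Output: "N"
Token 2: literal('B'). Output: "NB"
Token 3: backref(off=2, len=1). Copied 'N' from pos 0. Output: "NBN"
Token 4: backref(off=1, len=1). Copied 'N' from pos 2. Output: "NBNN"
Token 5: backref(off=4, len=7) (overlapping!). Copied 'NBNNNBN' from pos 0. Output: "NBNNNBNNNBN"
Token 6: literal('B'). Output: "NBNNNBNNNBNB"
Token 7: literal('R'). Output: "NBNNNBNNNBNBR"
Token 8: backref(off=5, len=3). Copied 'NBN' from pos 8. Output: "NBNNNBNNNBNBRNBN"

Answer: NBNNNBNNNBNBRNBN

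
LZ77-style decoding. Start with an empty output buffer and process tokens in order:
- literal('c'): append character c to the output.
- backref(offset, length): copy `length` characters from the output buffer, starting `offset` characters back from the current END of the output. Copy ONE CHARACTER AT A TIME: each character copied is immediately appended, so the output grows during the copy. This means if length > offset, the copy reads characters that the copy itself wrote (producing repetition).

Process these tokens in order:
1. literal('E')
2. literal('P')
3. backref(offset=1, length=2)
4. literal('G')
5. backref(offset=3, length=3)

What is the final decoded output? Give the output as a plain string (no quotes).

Token 1: literal('E'). Output: "E"
Token 2: literal('P'). Output: "EP"
Token 3: backref(off=1, len=2) (overlapping!). Copied 'PP' from pos 1. Output: "EPPP"
Token 4: literal('G'). Output: "EPPPG"
Token 5: backref(off=3, len=3). Copied 'PPG' from pos 2. Output: "EPPPGPPG"

Answer: EPPPGPPG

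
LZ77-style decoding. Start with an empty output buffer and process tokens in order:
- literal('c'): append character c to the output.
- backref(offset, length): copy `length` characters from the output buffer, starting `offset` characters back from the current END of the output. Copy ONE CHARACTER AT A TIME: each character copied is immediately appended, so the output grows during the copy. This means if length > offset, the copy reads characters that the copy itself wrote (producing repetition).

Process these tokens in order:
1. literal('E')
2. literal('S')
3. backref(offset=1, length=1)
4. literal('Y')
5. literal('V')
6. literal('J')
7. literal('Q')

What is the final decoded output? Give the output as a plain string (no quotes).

Answer: ESSYVJQ

Derivation:
Token 1: literal('E'). Output: "E"
Token 2: literal('S'). Output: "ES"
Token 3: backref(off=1, len=1). Copied 'S' from pos 1. Output: "ESS"
Token 4: literal('Y'). Output: "ESSY"
Token 5: literal('V'). Output: "ESSYV"
Token 6: literal('J'). Output: "ESSYVJ"
Token 7: literal('Q'). Output: "ESSYVJQ"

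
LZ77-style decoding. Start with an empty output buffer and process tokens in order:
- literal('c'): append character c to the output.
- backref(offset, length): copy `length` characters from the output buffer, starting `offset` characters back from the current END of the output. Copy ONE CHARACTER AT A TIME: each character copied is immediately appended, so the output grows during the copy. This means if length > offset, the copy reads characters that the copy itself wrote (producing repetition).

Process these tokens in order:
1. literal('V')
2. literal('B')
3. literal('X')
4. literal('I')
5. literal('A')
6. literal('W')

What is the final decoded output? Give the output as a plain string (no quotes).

Token 1: literal('V'). Output: "V"
Token 2: literal('B'). Output: "VB"
Token 3: literal('X'). Output: "VBX"
Token 4: literal('I'). Output: "VBXI"
Token 5: literal('A'). Output: "VBXIA"
Token 6: literal('W'). Output: "VBXIAW"

Answer: VBXIAW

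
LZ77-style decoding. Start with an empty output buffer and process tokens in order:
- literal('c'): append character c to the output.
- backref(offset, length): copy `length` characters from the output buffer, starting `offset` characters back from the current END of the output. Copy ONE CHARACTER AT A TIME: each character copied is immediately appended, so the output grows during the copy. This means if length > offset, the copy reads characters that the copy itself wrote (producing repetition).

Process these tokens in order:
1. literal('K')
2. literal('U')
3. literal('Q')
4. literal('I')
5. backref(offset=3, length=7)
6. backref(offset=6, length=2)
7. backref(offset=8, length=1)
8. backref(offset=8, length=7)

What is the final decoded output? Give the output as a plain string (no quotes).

Token 1: literal('K'). Output: "K"
Token 2: literal('U'). Output: "KU"
Token 3: literal('Q'). Output: "KUQ"
Token 4: literal('I'). Output: "KUQI"
Token 5: backref(off=3, len=7) (overlapping!). Copied 'UQIUQIU' from pos 1. Output: "KUQIUQIUQIU"
Token 6: backref(off=6, len=2). Copied 'QI' from pos 5. Output: "KUQIUQIUQIUQI"
Token 7: backref(off=8, len=1). Copied 'Q' from pos 5. Output: "KUQIUQIUQIUQIQ"
Token 8: backref(off=8, len=7). Copied 'IUQIUQI' from pos 6. Output: "KUQIUQIUQIUQIQIUQIUQI"

Answer: KUQIUQIUQIUQIQIUQIUQI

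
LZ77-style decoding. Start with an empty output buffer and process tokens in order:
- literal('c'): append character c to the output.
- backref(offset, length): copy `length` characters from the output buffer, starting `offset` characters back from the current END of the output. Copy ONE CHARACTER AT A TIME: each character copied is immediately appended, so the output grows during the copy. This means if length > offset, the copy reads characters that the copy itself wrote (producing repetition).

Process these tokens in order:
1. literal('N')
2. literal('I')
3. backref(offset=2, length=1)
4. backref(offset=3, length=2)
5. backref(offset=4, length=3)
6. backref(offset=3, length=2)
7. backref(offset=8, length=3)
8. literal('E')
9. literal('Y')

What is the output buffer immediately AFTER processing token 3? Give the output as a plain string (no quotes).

Answer: NIN

Derivation:
Token 1: literal('N'). Output: "N"
Token 2: literal('I'). Output: "NI"
Token 3: backref(off=2, len=1). Copied 'N' from pos 0. Output: "NIN"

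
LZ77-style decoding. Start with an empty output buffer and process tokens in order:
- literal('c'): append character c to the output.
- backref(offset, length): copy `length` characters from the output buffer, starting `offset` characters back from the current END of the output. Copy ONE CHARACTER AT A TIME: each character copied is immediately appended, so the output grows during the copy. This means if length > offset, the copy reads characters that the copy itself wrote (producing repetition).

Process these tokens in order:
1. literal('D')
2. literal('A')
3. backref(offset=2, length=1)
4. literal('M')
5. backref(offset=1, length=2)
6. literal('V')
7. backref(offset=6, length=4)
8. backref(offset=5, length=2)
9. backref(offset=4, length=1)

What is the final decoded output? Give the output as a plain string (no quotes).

Answer: DADMMMVADMMVAM

Derivation:
Token 1: literal('D'). Output: "D"
Token 2: literal('A'). Output: "DA"
Token 3: backref(off=2, len=1). Copied 'D' from pos 0. Output: "DAD"
Token 4: literal('M'). Output: "DADM"
Token 5: backref(off=1, len=2) (overlapping!). Copied 'MM' from pos 3. Output: "DADMMM"
Token 6: literal('V'). Output: "DADMMMV"
Token 7: backref(off=6, len=4). Copied 'ADMM' from pos 1. Output: "DADMMMVADMM"
Token 8: backref(off=5, len=2). Copied 'VA' from pos 6. Output: "DADMMMVADMMVA"
Token 9: backref(off=4, len=1). Copied 'M' from pos 9. Output: "DADMMMVADMMVAM"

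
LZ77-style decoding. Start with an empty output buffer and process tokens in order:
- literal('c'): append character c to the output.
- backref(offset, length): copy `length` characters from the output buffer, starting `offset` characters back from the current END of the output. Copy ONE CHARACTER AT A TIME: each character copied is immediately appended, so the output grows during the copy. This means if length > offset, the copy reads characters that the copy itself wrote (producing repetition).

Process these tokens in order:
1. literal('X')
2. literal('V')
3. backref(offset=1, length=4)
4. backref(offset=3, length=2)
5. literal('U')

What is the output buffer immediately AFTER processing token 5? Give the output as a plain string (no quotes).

Token 1: literal('X'). Output: "X"
Token 2: literal('V'). Output: "XV"
Token 3: backref(off=1, len=4) (overlapping!). Copied 'VVVV' from pos 1. Output: "XVVVVV"
Token 4: backref(off=3, len=2). Copied 'VV' from pos 3. Output: "XVVVVVVV"
Token 5: literal('U'). Output: "XVVVVVVVU"

Answer: XVVVVVVVU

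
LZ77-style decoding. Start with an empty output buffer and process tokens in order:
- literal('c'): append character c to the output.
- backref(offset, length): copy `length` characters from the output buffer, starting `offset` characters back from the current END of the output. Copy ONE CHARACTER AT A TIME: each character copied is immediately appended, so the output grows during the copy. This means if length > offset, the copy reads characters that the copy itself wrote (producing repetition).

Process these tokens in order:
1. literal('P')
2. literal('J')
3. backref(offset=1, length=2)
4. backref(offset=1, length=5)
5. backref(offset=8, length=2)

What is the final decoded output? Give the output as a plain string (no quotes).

Answer: PJJJJJJJJJJ

Derivation:
Token 1: literal('P'). Output: "P"
Token 2: literal('J'). Output: "PJ"
Token 3: backref(off=1, len=2) (overlapping!). Copied 'JJ' from pos 1. Output: "PJJJ"
Token 4: backref(off=1, len=5) (overlapping!). Copied 'JJJJJ' from pos 3. Output: "PJJJJJJJJ"
Token 5: backref(off=8, len=2). Copied 'JJ' from pos 1. Output: "PJJJJJJJJJJ"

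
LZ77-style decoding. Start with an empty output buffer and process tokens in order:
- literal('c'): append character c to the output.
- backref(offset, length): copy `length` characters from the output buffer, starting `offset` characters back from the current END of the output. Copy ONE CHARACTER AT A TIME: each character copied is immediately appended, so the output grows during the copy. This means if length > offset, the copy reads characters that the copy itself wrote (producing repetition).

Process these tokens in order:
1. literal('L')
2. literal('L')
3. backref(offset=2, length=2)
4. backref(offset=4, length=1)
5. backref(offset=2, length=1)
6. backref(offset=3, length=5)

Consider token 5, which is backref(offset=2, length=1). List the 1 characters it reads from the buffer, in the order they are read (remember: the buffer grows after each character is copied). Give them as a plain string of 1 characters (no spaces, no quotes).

Token 1: literal('L'). Output: "L"
Token 2: literal('L'). Output: "LL"
Token 3: backref(off=2, len=2). Copied 'LL' from pos 0. Output: "LLLL"
Token 4: backref(off=4, len=1). Copied 'L' from pos 0. Output: "LLLLL"
Token 5: backref(off=2, len=1). Buffer before: "LLLLL" (len 5)
  byte 1: read out[3]='L', append. Buffer now: "LLLLLL"

Answer: L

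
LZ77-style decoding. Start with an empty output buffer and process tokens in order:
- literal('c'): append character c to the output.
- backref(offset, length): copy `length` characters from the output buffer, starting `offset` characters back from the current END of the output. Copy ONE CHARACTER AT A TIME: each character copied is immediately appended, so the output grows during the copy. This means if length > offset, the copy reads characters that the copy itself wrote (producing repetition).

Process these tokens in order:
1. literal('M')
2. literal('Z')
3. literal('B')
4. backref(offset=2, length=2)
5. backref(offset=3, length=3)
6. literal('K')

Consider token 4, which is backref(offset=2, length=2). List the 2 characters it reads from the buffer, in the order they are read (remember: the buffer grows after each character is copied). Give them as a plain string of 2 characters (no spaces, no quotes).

Answer: ZB

Derivation:
Token 1: literal('M'). Output: "M"
Token 2: literal('Z'). Output: "MZ"
Token 3: literal('B'). Output: "MZB"
Token 4: backref(off=2, len=2). Buffer before: "MZB" (len 3)
  byte 1: read out[1]='Z', append. Buffer now: "MZBZ"
  byte 2: read out[2]='B', append. Buffer now: "MZBZB"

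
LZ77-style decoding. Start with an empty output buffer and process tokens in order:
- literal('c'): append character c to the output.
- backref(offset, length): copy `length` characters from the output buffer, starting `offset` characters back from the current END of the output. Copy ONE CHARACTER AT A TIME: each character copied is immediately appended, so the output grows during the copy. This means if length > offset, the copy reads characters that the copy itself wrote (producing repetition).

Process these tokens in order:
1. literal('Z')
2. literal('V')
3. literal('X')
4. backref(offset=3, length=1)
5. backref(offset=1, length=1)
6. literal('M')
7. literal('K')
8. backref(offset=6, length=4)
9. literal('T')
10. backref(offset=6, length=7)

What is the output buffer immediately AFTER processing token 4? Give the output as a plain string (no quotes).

Token 1: literal('Z'). Output: "Z"
Token 2: literal('V'). Output: "ZV"
Token 3: literal('X'). Output: "ZVX"
Token 4: backref(off=3, len=1). Copied 'Z' from pos 0. Output: "ZVXZ"

Answer: ZVXZ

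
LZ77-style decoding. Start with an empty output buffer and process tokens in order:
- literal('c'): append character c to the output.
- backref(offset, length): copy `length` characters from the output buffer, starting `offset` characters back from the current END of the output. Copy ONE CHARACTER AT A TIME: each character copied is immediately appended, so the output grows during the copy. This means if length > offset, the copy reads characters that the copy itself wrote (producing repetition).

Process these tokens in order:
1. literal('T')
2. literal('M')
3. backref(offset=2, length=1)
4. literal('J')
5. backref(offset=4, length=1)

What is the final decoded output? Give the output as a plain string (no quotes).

Token 1: literal('T'). Output: "T"
Token 2: literal('M'). Output: "TM"
Token 3: backref(off=2, len=1). Copied 'T' from pos 0. Output: "TMT"
Token 4: literal('J'). Output: "TMTJ"
Token 5: backref(off=4, len=1). Copied 'T' from pos 0. Output: "TMTJT"

Answer: TMTJT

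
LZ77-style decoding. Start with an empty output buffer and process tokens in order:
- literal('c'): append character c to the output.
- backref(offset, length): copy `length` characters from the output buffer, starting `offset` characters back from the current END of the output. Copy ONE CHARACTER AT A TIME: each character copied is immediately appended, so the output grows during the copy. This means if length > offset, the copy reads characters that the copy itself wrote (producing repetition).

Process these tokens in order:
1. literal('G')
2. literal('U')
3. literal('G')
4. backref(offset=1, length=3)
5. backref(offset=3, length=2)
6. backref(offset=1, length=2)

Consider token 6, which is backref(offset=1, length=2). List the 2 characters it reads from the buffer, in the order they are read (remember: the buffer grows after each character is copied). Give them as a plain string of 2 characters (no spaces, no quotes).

Token 1: literal('G'). Output: "G"
Token 2: literal('U'). Output: "GU"
Token 3: literal('G'). Output: "GUG"
Token 4: backref(off=1, len=3) (overlapping!). Copied 'GGG' from pos 2. Output: "GUGGGG"
Token 5: backref(off=3, len=2). Copied 'GG' from pos 3. Output: "GUGGGGGG"
Token 6: backref(off=1, len=2). Buffer before: "GUGGGGGG" (len 8)
  byte 1: read out[7]='G', append. Buffer now: "GUGGGGGGG"
  byte 2: read out[8]='G', append. Buffer now: "GUGGGGGGGG"

Answer: GG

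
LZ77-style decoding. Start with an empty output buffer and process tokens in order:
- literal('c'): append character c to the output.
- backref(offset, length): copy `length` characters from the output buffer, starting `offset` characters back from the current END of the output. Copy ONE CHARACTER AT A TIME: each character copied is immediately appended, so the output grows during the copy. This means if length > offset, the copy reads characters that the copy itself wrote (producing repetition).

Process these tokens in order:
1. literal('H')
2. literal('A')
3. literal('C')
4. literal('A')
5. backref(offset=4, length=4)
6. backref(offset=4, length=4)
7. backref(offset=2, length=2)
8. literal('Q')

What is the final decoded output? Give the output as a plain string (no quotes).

Answer: HACAHACAHACACAQ

Derivation:
Token 1: literal('H'). Output: "H"
Token 2: literal('A'). Output: "HA"
Token 3: literal('C'). Output: "HAC"
Token 4: literal('A'). Output: "HACA"
Token 5: backref(off=4, len=4). Copied 'HACA' from pos 0. Output: "HACAHACA"
Token 6: backref(off=4, len=4). Copied 'HACA' from pos 4. Output: "HACAHACAHACA"
Token 7: backref(off=2, len=2). Copied 'CA' from pos 10. Output: "HACAHACAHACACA"
Token 8: literal('Q'). Output: "HACAHACAHACACAQ"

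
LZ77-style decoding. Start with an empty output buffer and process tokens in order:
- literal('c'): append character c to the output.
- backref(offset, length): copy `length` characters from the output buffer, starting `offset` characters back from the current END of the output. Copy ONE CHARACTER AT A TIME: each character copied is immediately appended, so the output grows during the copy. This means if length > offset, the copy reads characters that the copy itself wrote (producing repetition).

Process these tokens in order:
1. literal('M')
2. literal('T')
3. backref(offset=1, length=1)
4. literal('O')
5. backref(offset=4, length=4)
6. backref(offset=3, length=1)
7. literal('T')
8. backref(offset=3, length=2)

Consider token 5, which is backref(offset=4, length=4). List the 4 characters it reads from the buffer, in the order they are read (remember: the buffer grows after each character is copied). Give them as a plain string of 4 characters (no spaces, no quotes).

Answer: MTTO

Derivation:
Token 1: literal('M'). Output: "M"
Token 2: literal('T'). Output: "MT"
Token 3: backref(off=1, len=1). Copied 'T' from pos 1. Output: "MTT"
Token 4: literal('O'). Output: "MTTO"
Token 5: backref(off=4, len=4). Buffer before: "MTTO" (len 4)
  byte 1: read out[0]='M', append. Buffer now: "MTTOM"
  byte 2: read out[1]='T', append. Buffer now: "MTTOMT"
  byte 3: read out[2]='T', append. Buffer now: "MTTOMTT"
  byte 4: read out[3]='O', append. Buffer now: "MTTOMTTO"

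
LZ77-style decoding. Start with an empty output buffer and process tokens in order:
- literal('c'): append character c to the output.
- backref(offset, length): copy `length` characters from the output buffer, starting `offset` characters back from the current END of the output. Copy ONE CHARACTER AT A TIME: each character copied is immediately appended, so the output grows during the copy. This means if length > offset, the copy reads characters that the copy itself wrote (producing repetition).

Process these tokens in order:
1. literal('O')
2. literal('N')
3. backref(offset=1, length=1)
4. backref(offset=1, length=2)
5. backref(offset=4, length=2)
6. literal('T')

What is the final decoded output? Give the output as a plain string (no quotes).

Token 1: literal('O'). Output: "O"
Token 2: literal('N'). Output: "ON"
Token 3: backref(off=1, len=1). Copied 'N' from pos 1. Output: "ONN"
Token 4: backref(off=1, len=2) (overlapping!). Copied 'NN' from pos 2. Output: "ONNNN"
Token 5: backref(off=4, len=2). Copied 'NN' from pos 1. Output: "ONNNNNN"
Token 6: literal('T'). Output: "ONNNNNNT"

Answer: ONNNNNNT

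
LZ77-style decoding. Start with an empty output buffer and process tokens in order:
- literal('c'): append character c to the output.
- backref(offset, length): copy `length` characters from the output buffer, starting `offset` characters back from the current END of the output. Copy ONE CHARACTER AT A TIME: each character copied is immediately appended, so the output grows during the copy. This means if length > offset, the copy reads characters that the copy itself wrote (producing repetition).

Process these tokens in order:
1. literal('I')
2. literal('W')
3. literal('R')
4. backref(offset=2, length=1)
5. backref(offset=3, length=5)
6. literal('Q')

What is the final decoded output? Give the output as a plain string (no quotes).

Answer: IWRWWRWWRQ

Derivation:
Token 1: literal('I'). Output: "I"
Token 2: literal('W'). Output: "IW"
Token 3: literal('R'). Output: "IWR"
Token 4: backref(off=2, len=1). Copied 'W' from pos 1. Output: "IWRW"
Token 5: backref(off=3, len=5) (overlapping!). Copied 'WRWWR' from pos 1. Output: "IWRWWRWWR"
Token 6: literal('Q'). Output: "IWRWWRWWRQ"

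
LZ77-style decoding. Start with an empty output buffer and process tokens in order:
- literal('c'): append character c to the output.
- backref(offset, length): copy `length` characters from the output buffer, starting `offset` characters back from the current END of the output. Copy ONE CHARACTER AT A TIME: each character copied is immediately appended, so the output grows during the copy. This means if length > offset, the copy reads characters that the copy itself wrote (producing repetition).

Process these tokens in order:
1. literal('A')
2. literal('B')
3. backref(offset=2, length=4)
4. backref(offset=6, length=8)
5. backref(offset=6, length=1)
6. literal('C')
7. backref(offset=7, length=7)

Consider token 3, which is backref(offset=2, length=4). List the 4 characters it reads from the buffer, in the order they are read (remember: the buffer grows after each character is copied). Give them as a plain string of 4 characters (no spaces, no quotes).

Token 1: literal('A'). Output: "A"
Token 2: literal('B'). Output: "AB"
Token 3: backref(off=2, len=4). Buffer before: "AB" (len 2)
  byte 1: read out[0]='A', append. Buffer now: "ABA"
  byte 2: read out[1]='B', append. Buffer now: "ABAB"
  byte 3: read out[2]='A', append. Buffer now: "ABABA"
  byte 4: read out[3]='B', append. Buffer now: "ABABAB"

Answer: ABAB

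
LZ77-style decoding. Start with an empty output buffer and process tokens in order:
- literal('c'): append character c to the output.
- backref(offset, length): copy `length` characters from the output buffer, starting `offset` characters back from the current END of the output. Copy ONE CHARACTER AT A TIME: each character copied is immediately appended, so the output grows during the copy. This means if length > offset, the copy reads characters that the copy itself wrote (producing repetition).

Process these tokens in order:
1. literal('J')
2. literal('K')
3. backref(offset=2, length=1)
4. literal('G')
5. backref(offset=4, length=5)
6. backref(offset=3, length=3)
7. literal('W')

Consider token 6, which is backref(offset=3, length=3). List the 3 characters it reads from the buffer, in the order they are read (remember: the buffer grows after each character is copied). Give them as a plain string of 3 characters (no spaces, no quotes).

Token 1: literal('J'). Output: "J"
Token 2: literal('K'). Output: "JK"
Token 3: backref(off=2, len=1). Copied 'J' from pos 0. Output: "JKJ"
Token 4: literal('G'). Output: "JKJG"
Token 5: backref(off=4, len=5) (overlapping!). Copied 'JKJGJ' from pos 0. Output: "JKJGJKJGJ"
Token 6: backref(off=3, len=3). Buffer before: "JKJGJKJGJ" (len 9)
  byte 1: read out[6]='J', append. Buffer now: "JKJGJKJGJJ"
  byte 2: read out[7]='G', append. Buffer now: "JKJGJKJGJJG"
  byte 3: read out[8]='J', append. Buffer now: "JKJGJKJGJJGJ"

Answer: JGJ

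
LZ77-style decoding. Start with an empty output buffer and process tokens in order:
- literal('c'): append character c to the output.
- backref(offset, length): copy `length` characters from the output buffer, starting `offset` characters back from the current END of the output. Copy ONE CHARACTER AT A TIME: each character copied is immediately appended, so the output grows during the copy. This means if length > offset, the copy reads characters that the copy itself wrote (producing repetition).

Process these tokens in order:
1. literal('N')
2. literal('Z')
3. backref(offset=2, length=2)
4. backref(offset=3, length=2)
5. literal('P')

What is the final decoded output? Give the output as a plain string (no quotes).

Answer: NZNZZNP

Derivation:
Token 1: literal('N'). Output: "N"
Token 2: literal('Z'). Output: "NZ"
Token 3: backref(off=2, len=2). Copied 'NZ' from pos 0. Output: "NZNZ"
Token 4: backref(off=3, len=2). Copied 'ZN' from pos 1. Output: "NZNZZN"
Token 5: literal('P'). Output: "NZNZZNP"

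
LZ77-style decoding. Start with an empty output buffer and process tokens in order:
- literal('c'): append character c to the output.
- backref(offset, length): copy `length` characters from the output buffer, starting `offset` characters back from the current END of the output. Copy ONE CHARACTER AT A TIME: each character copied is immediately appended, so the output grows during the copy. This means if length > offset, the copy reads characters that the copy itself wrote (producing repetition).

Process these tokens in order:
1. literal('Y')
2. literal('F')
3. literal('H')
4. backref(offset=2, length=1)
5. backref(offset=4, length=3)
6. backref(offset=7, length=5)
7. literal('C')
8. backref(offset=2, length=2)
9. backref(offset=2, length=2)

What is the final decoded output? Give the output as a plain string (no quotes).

Token 1: literal('Y'). Output: "Y"
Token 2: literal('F'). Output: "YF"
Token 3: literal('H'). Output: "YFH"
Token 4: backref(off=2, len=1). Copied 'F' from pos 1. Output: "YFHF"
Token 5: backref(off=4, len=3). Copied 'YFH' from pos 0. Output: "YFHFYFH"
Token 6: backref(off=7, len=5). Copied 'YFHFY' from pos 0. Output: "YFHFYFHYFHFY"
Token 7: literal('C'). Output: "YFHFYFHYFHFYC"
Token 8: backref(off=2, len=2). Copied 'YC' from pos 11. Output: "YFHFYFHYFHFYCYC"
Token 9: backref(off=2, len=2). Copied 'YC' from pos 13. Output: "YFHFYFHYFHFYCYCYC"

Answer: YFHFYFHYFHFYCYCYC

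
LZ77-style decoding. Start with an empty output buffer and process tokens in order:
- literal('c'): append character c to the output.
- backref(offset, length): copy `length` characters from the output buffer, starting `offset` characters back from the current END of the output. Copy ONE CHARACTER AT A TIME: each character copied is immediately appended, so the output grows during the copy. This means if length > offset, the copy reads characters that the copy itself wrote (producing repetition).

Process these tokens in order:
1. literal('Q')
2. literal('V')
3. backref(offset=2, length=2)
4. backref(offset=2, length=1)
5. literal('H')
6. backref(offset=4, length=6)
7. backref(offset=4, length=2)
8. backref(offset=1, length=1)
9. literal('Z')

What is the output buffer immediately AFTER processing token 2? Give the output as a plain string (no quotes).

Answer: QV

Derivation:
Token 1: literal('Q'). Output: "Q"
Token 2: literal('V'). Output: "QV"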